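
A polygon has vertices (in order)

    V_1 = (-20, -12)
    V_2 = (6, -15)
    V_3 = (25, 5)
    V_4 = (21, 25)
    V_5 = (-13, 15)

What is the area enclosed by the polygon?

1196.5

Apply the shoelace (surveyor's) formula: 2A = Σ (x_i·y_{i+1} − x_{i+1}·y_i), indices taken mod 5.
Cross-terms: 372, 405, 520, 640, 456  ⇒  Σ = 2393
Area = |Σ|/2 = 1196.5.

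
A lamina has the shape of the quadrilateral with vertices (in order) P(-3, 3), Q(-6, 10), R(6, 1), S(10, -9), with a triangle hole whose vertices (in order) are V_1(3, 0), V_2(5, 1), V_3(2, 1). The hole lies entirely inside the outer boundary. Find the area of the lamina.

68

Outer boundary:
Apply the shoelace formula: 2A = Σ (x_i·y_{i+1} − x_{i+1}·y_i), indices taken mod 4.
Σ = (-12) + (-66) + (-64) + (3) = -139
Area = |Σ|/2 = 69.5.
Hole:
Apply the shoelace formula: 2A = Σ (x_i·y_{i+1} − x_{i+1}·y_i), indices taken mod 3.
Σ = (3) + (3) + (-3) = 3
Area = |Σ|/2 = 1.5.
Net area = 69.5 − 1.5 = 68.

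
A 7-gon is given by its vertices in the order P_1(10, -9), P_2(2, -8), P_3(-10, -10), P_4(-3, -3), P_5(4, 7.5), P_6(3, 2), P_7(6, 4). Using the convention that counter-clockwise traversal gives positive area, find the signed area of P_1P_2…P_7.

Apply the shoelace formula: 2A = Σ (x_i·y_{i+1} − x_{i+1}·y_i), indices taken mod 7.
P_1→P_2: (10)(-8) − (2)(-9) = -62
P_2→P_3: (2)(-10) − (-10)(-8) = -100
P_3→P_4: (-10)(-3) − (-3)(-10) = 0
P_4→P_5: (-3)(7.5) − (4)(-3) = -10.5
P_5→P_6: (4)(2) − (3)(7.5) = -14.5
P_6→P_7: (3)(4) − (6)(2) = 0
P_7→P_1: (6)(-9) − (10)(4) = -94
Σ = -281
Signed area = Σ/2 = -140.5 (negative ⇒ clockwise traversal).

-140.5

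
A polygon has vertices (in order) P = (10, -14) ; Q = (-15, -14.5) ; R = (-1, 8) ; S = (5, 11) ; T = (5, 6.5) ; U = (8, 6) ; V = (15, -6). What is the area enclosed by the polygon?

Apply the shoelace formula: 2A = Σ (x_i·y_{i+1} − x_{i+1}·y_i), indices taken mod 7.
Cross-terms: -355, -134.5, -51, -22.5, -22, -138, -150  ⇒  Σ = -873
Area = |Σ|/2 = 436.5.

436.5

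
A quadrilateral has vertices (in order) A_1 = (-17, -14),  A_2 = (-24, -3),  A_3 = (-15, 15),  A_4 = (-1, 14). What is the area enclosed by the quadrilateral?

316.5

A_1→A_2: (-17)(-3) − (-24)(-14) = -285
A_2→A_3: (-24)(15) − (-15)(-3) = -405
A_3→A_4: (-15)(14) − (-1)(15) = -195
A_4→A_1: (-1)(-14) − (-17)(14) = 252
Σ = -633
Area = |Σ|/2 = 316.5.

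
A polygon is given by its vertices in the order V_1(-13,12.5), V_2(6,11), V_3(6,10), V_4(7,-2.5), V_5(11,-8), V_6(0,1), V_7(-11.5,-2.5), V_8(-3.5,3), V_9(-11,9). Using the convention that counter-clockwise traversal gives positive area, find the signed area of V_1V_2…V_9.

-188.625

Apply Gauss's area formula: 2A = Σ (x_i·y_{i+1} − x_{i+1}·y_i), indices taken mod 9.
Σ = (-218) + (-6) + (-85) + (-28.5) + (11) + (11.5) + (-43.25) + (1.5) + (-20.5) = -377.25
Signed area = Σ/2 = -188.625 (negative ⇒ clockwise traversal).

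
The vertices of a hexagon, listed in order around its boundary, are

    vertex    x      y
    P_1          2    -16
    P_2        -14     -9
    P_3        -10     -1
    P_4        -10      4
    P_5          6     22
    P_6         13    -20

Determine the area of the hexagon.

Σ = (-242) + (-76) + (-50) + (-244) + (-406) + (-168) = -1186
Area = |Σ|/2 = 593.

593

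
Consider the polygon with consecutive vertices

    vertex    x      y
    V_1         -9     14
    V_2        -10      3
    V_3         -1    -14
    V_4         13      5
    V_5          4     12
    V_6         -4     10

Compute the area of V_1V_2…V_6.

Apply the shoelace (surveyor's) formula: 2A = Σ (x_i·y_{i+1} − x_{i+1}·y_i), indices taken mod 6.
Cross-terms: 113, 143, 177, 136, 88, 34  ⇒  Σ = 691
Area = |Σ|/2 = 345.5.

345.5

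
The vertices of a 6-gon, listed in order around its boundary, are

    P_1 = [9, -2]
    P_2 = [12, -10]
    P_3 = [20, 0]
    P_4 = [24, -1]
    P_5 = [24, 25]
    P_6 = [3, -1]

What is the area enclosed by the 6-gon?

Apply Gauss's area formula: 2A = Σ (x_i·y_{i+1} − x_{i+1}·y_i), indices taken mod 6.
Σ = (-66) + (200) + (-20) + (624) + (-99) + (3) = 642
Area = |Σ|/2 = 321.

321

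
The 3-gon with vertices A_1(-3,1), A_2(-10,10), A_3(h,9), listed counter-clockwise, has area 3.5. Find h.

-10

Write out the shoelace sum; only the two edges meeting at A_3 involve h:
2·Area = [((-10)·9 − h·10) + (h·1 − (-3)·9)] + -20
       = -9·h + -83 = 7
⇒ h = -10.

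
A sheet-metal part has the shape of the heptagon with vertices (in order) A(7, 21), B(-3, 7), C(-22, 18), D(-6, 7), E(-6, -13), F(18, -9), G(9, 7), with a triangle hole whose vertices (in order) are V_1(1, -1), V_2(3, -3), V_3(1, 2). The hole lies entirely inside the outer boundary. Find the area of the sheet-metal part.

Outer boundary:
A→B: (7)(7) − (-3)(21) = 112
B→C: (-3)(18) − (-22)(7) = 100
C→D: (-22)(7) − (-6)(18) = -46
D→E: (-6)(-13) − (-6)(7) = 120
E→F: (-6)(-9) − (18)(-13) = 288
F→G: (18)(7) − (9)(-9) = 207
G→A: (9)(21) − (7)(7) = 140
Σ = 921
Area = |Σ|/2 = 460.5.
Hole:
V_1→V_2: (1)(-3) − (3)(-1) = 0
V_2→V_3: (3)(2) − (1)(-3) = 9
V_3→V_1: (1)(-1) − (1)(2) = -3
Σ = 6
Area = |Σ|/2 = 3.
Net area = 460.5 − 3 = 457.5.

457.5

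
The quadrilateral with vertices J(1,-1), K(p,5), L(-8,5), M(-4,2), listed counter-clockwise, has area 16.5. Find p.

Write out the shoelace sum; only the two edges meeting at K involve p:
2·Area = [(1·5 − p·(-1)) + (p·5 − (-8)·5)] + 6
       = 6·p + 51 = 33
⇒ p = -3.

-3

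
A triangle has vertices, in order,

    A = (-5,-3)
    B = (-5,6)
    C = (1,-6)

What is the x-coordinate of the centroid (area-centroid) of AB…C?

Apply the shoelace formula. First the cross-terms c_i = x_i·y_{i+1} − x_{i+1}·y_i:
  -45, 24, -33  ⇒  2A = -54, A = -27.
Then Σ (x_i + x_{i+1})·c_i = 486, so x̄ = 486 / (6·(-27)) = -3.

-3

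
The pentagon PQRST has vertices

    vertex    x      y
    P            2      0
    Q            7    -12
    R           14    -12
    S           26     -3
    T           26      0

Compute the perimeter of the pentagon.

|PQ| = √((5)² + (-12)²) = √169 = 13
|QR| = √((7)² + (0)²) = √49 = 7
|RS| = √((12)² + (9)²) = √225 = 15
|ST| = √((0)² + (3)²) = √9 = 3
|TP| = √((-24)² + (0)²) = √576 = 24
Perimeter = 13 + 7 + 15 + 3 + 24 = 62.

62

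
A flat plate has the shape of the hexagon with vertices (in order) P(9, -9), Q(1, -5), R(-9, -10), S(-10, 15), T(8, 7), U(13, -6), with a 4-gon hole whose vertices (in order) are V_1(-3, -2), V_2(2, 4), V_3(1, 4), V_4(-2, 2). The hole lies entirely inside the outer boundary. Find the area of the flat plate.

Outer boundary:
Apply Gauss's area formula: 2A = Σ (x_i·y_{i+1} − x_{i+1}·y_i), indices taken mod 6.
Σ = (-36) + (-55) + (-235) + (-190) + (-139) + (-63) = -718
Area = |Σ|/2 = 359.
Hole:
Apply the surveyor's formula: 2A = Σ (x_i·y_{i+1} − x_{i+1}·y_i), indices taken mod 4.
Σ = (-8) + (4) + (10) + (10) = 16
Area = |Σ|/2 = 8.
Net area = 359 − 8 = 351.

351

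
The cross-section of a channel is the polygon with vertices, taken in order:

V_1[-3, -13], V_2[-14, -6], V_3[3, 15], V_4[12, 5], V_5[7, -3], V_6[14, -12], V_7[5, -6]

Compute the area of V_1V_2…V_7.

370.5

Apply the surveyor's formula: 2A = Σ (x_i·y_{i+1} − x_{i+1}·y_i), indices taken mod 7.
Σ = (-164) + (-192) + (-165) + (-71) + (-42) + (-24) + (-83) = -741
Area = |Σ|/2 = 370.5.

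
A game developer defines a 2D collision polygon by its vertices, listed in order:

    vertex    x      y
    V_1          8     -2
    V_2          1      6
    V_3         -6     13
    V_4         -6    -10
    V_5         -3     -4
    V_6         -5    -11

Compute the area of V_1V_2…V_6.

Apply the shoelace formula: 2A = Σ (x_i·y_{i+1} − x_{i+1}·y_i), indices taken mod 6.
V_1→V_2: (8)(6) − (1)(-2) = 50
V_2→V_3: (1)(13) − (-6)(6) = 49
V_3→V_4: (-6)(-10) − (-6)(13) = 138
V_4→V_5: (-6)(-4) − (-3)(-10) = -6
V_5→V_6: (-3)(-11) − (-5)(-4) = 13
V_6→V_1: (-5)(-2) − (8)(-11) = 98
Σ = 342
Area = |Σ|/2 = 171.

171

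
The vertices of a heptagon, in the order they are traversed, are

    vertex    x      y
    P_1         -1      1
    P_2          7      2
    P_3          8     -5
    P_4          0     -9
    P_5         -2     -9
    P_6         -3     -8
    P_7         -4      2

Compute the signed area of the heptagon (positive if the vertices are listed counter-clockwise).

-100.5

Σ = (-9) + (-51) + (-72) + (-18) + (-11) + (-38) + (-2) = -201
Signed area = Σ/2 = -100.5 (negative ⇒ clockwise traversal).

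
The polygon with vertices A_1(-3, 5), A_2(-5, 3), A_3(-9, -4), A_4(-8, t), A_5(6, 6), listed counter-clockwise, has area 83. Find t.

The doubled signed area Σ (x_i y_{i+1} − x_{i+1} y_i) is linear in t.
With t=0 it equals 31; the coefficient of t is -15 (from the two edges through A_4).
So -15·t + 31 = 2·83 = 166 ⇒ t = -9.

-9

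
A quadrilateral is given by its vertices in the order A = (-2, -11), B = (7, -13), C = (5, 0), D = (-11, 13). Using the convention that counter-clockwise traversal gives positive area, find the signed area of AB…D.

190

Σ = (103) + (65) + (65) + (147) = 380
Signed area = Σ/2 = 190 (positive ⇒ counter-clockwise traversal).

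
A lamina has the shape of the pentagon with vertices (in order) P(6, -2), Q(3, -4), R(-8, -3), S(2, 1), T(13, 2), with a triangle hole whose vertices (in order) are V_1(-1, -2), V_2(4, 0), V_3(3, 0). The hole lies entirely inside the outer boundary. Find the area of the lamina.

Outer boundary:
P→Q: (6)(-4) − (3)(-2) = -18
Q→R: (3)(-3) − (-8)(-4) = -41
R→S: (-8)(1) − (2)(-3) = -2
S→T: (2)(2) − (13)(1) = -9
T→P: (13)(-2) − (6)(2) = -38
Σ = -108
Area = |Σ|/2 = 54.
Hole:
Apply Gauss's area formula: 2A = Σ (x_i·y_{i+1} − x_{i+1}·y_i), indices taken mod 3.
Σ = (8) + (0) + (-6) = 2
Area = |Σ|/2 = 1.
Net area = 54 − 1 = 53.

53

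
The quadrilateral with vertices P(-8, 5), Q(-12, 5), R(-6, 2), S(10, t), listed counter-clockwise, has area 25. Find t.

The doubled signed area Σ (x_i y_{i+1} − x_{i+1} y_i) is linear in t.
With t=0 it equals 56; the coefficient of t is 2 (from the two edges through S).
So 2·t + 56 = 2·25 = 50 ⇒ t = -3.

-3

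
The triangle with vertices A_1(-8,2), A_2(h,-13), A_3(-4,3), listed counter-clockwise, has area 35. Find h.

Write out the shoelace sum; only the two edges meeting at A_2 involve h:
2·Area = [((-8)·(-13) − h·2) + (h·3 − (-4)·(-13))] + 16
       = 1·h + 68 = 70
⇒ h = 2.

2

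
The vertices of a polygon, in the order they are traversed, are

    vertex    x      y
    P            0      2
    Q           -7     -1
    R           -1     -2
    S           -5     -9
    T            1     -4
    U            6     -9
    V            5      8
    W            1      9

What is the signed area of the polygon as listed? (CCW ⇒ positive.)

101

Σ = (14) + (13) + (-1) + (29) + (15) + (93) + (37) + (2) = 202
Signed area = Σ/2 = 101 (positive ⇒ counter-clockwise traversal).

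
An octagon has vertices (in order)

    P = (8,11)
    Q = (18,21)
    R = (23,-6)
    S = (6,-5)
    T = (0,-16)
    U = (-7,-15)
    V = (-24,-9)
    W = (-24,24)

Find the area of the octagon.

Apply the shoelace (surveyor's) formula: 2A = Σ (x_i·y_{i+1} − x_{i+1}·y_i), indices taken mod 8.
Σ = (-30) + (-591) + (-79) + (-96) + (-112) + (-297) + (-792) + (-456) = -2453
Area = |Σ|/2 = 1226.5.

1226.5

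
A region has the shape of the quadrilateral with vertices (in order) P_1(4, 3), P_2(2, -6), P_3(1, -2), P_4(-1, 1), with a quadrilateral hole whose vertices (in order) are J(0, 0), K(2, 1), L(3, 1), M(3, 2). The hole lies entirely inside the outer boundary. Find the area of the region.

Outer boundary:
Σ = (-30) + (2) + (-1) + (-7) = -36
Area = |Σ|/2 = 18.
Hole:
Apply Gauss's area formula: 2A = Σ (x_i·y_{i+1} − x_{i+1}·y_i), indices taken mod 4.
Cross-terms: 0, -1, 3, 0  ⇒  Σ = 2
Area = |Σ|/2 = 1.
Net area = 18 − 1 = 17.

17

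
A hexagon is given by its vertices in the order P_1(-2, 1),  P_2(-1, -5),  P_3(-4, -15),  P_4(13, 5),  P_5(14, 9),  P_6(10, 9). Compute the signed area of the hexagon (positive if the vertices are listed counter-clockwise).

146

Apply the shoelace (surveyor's) formula: 2A = Σ (x_i·y_{i+1} − x_{i+1}·y_i), indices taken mod 6.
Σ = (11) + (-5) + (175) + (47) + (36) + (28) = 292
Signed area = Σ/2 = 146 (positive ⇒ counter-clockwise traversal).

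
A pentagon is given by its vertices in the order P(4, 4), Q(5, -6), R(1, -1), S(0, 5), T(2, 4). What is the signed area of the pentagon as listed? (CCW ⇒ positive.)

Apply the surveyor's formula: 2A = Σ (x_i·y_{i+1} − x_{i+1}·y_i), indices taken mod 5.
P→Q: (4)(-6) − (5)(4) = -44
Q→R: (5)(-1) − (1)(-6) = 1
R→S: (1)(5) − (0)(-1) = 5
S→T: (0)(4) − (2)(5) = -10
T→P: (2)(4) − (4)(4) = -8
Σ = -56
Signed area = Σ/2 = -28 (negative ⇒ clockwise traversal).

-28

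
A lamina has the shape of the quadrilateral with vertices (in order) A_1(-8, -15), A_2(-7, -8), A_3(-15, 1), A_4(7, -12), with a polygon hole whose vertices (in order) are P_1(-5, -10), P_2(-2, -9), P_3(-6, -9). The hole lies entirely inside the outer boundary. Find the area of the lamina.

Outer boundary:
Apply the surveyor's formula: 2A = Σ (x_i·y_{i+1} − x_{i+1}·y_i), indices taken mod 4.
Σ = (-41) + (-127) + (173) + (-201) = -196
Area = |Σ|/2 = 98.
Hole:
Apply the shoelace formula: 2A = Σ (x_i·y_{i+1} − x_{i+1}·y_i), indices taken mod 3.
P_1→P_2: (-5)(-9) − (-2)(-10) = 25
P_2→P_3: (-2)(-9) − (-6)(-9) = -36
P_3→P_1: (-6)(-10) − (-5)(-9) = 15
Σ = 4
Area = |Σ|/2 = 2.
Net area = 98 − 2 = 96.

96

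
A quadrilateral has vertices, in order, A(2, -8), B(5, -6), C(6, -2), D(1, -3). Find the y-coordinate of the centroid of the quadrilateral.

-83/18

Apply the surveyor's formula. First the cross-terms c_i = x_i·y_{i+1} − x_{i+1}·y_i:
  28, 26, -16, -2  ⇒  2A = 36, A = 18.
Then Σ (y_i + y_{i+1})·c_i = -498, so ȳ = -498 / (6·18) = -83/18.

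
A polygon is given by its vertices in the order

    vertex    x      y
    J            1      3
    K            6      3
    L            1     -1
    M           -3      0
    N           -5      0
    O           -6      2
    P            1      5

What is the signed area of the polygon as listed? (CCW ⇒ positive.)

-35.5

Apply the surveyor's formula: 2A = Σ (x_i·y_{i+1} − x_{i+1}·y_i), indices taken mod 7.
Σ = (-15) + (-9) + (-3) + (0) + (-10) + (-32) + (-2) = -71
Signed area = Σ/2 = -35.5 (negative ⇒ clockwise traversal).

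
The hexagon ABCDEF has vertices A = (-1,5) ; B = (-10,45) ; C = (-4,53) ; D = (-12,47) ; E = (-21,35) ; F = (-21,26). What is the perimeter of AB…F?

|AB| = √((-9)² + (40)²) = √1681 = 41
|BC| = √((6)² + (8)²) = √100 = 10
|CD| = √((-8)² + (-6)²) = √100 = 10
|DE| = √((-9)² + (-12)²) = √225 = 15
|EF| = √((0)² + (-9)²) = √81 = 9
|FA| = √((20)² + (-21)²) = √841 = 29
Perimeter = 41 + 10 + 10 + 15 + 9 + 29 = 114.

114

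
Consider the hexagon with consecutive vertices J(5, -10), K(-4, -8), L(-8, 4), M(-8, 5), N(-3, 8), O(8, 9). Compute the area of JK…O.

216.5

Σ = (-80) + (-80) + (-8) + (-49) + (-91) + (-125) = -433
Area = |Σ|/2 = 216.5.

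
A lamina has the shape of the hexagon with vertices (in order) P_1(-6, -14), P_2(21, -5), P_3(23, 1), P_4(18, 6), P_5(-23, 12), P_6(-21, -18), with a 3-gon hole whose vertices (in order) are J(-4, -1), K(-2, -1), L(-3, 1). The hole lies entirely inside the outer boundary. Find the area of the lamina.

Outer boundary:
Apply the shoelace formula: 2A = Σ (x_i·y_{i+1} − x_{i+1}·y_i), indices taken mod 6.
Cross-terms: 324, 136, 120, 354, 666, 186  ⇒  Σ = 1786
Area = |Σ|/2 = 893.
Hole:
Apply the surveyor's formula: 2A = Σ (x_i·y_{i+1} − x_{i+1}·y_i), indices taken mod 3.
Σ = (2) + (-5) + (7) = 4
Area = |Σ|/2 = 2.
Net area = 893 − 2 = 891.

891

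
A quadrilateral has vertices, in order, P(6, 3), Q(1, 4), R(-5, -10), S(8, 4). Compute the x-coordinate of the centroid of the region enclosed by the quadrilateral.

41/39

Apply the surveyor's formula. First the cross-terms c_i = x_i·y_{i+1} − x_{i+1}·y_i:
  21, 10, 60, 0  ⇒  2A = 91, A = 45.5.
Then Σ (x_i + x_{i+1})·c_i = 287, so x̄ = 287 / (6·45.5) = 41/39.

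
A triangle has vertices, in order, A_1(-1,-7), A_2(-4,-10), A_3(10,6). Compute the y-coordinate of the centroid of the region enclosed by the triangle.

-11/3

Apply the surveyor's formula. First the cross-terms c_i = x_i·y_{i+1} − x_{i+1}·y_i:
  -18, 76, -64  ⇒  2A = -6, A = -3.
Then Σ (y_i + y_{i+1})·c_i = 66, so ȳ = 66 / (6·(-3)) = -11/3.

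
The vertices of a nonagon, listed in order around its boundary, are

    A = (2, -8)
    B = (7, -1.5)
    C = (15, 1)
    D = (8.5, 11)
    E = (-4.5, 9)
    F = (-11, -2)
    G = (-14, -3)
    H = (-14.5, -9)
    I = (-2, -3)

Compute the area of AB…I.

Apply the shoelace formula: 2A = Σ (x_i·y_{i+1} − x_{i+1}·y_i), indices taken mod 9.
A→B: (2)(-1.5) − (7)(-8) = 53
B→C: (7)(1) − (15)(-1.5) = 29.5
C→D: (15)(11) − (8.5)(1) = 156.5
D→E: (8.5)(9) − (-4.5)(11) = 126
E→F: (-4.5)(-2) − (-11)(9) = 108
F→G: (-11)(-3) − (-14)(-2) = 5
G→H: (-14)(-9) − (-14.5)(-3) = 82.5
H→I: (-14.5)(-3) − (-2)(-9) = 25.5
I→A: (-2)(-8) − (2)(-3) = 22
Σ = 608
Area = |Σ|/2 = 304.

304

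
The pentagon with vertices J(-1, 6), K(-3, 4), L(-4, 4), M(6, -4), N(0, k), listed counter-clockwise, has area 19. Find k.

Write out the shoelace sum; only the two edges meeting at N involve k:
2·Area = [(6·k − 0·(-4)) + (0·6 − (-1)·k)] + 10
       = 7·k + 10 = 38
⇒ k = 4.

4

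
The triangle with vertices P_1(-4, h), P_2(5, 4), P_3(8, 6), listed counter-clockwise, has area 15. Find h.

The doubled signed area Σ (x_i y_{i+1} − x_{i+1} y_i) is linear in h.
With h=0 it equals 6; the coefficient of h is 3 (from the two edges through P_1).
So 3·h + 6 = 2·15 = 30 ⇒ h = 8.

8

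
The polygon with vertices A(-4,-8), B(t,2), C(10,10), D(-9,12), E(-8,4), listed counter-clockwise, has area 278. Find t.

13

The doubled signed area Σ (x_i y_{i+1} − x_{i+1} y_i) is linear in t.
With t=0 it equals 322; the coefficient of t is 18 (from the two edges through B).
So 18·t + 322 = 2·278 = 556 ⇒ t = 13.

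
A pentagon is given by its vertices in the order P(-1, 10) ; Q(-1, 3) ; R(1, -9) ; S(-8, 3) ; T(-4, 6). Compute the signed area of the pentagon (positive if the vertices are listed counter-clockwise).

-63

Apply the shoelace (surveyor's) formula: 2A = Σ (x_i·y_{i+1} − x_{i+1}·y_i), indices taken mod 5.
P→Q: (-1)(3) − (-1)(10) = 7
Q→R: (-1)(-9) − (1)(3) = 6
R→S: (1)(3) − (-8)(-9) = -69
S→T: (-8)(6) − (-4)(3) = -36
T→P: (-4)(10) − (-1)(6) = -34
Σ = -126
Signed area = Σ/2 = -63 (negative ⇒ clockwise traversal).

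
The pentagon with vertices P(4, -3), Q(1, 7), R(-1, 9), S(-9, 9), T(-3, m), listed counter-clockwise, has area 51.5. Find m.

4

Write out the shoelace sum; only the two edges meeting at T involve m:
2·Area = [((-9)·m − (-3)·9) + ((-3)·(-3) − 4·m)] + 119
       = -13·m + 155 = 103
⇒ m = 4.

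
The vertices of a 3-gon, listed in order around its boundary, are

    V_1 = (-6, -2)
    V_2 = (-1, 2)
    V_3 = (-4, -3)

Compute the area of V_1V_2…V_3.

6.5

V_1→V_2: (-6)(2) − (-1)(-2) = -14
V_2→V_3: (-1)(-3) − (-4)(2) = 11
V_3→V_1: (-4)(-2) − (-6)(-3) = -10
Σ = -13
Area = |Σ|/2 = 6.5.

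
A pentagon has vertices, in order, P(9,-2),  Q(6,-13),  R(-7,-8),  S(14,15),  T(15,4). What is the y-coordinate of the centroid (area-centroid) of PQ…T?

-50/59

Apply the surveyor's formula. First the cross-terms c_i = x_i·y_{i+1} − x_{i+1}·y_i:
  -105, -139, 7, -169, -66  ⇒  2A = -472, A = -236.
Then Σ (y_i + y_{i+1})·c_i = 1200, so ȳ = 1200 / (6·(-236)) = -50/59.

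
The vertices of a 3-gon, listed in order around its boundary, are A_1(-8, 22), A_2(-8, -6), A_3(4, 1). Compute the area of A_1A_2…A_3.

168

Σ = (224) + (16) + (96) = 336
Area = |Σ|/2 = 168.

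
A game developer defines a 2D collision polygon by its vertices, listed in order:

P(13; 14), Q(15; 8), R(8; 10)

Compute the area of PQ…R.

Apply the shoelace (surveyor's) formula: 2A = Σ (x_i·y_{i+1} − x_{i+1}·y_i), indices taken mod 3.
P→Q: (13)(8) − (15)(14) = -106
Q→R: (15)(10) − (8)(8) = 86
R→P: (8)(14) − (13)(10) = -18
Σ = -38
Area = |Σ|/2 = 19.

19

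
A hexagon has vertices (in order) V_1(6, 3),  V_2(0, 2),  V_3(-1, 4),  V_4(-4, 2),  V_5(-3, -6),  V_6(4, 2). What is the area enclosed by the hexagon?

Apply Gauss's area formula: 2A = Σ (x_i·y_{i+1} − x_{i+1}·y_i), indices taken mod 6.
Σ = (12) + (2) + (14) + (30) + (18) + (0) = 76
Area = |Σ|/2 = 38.

38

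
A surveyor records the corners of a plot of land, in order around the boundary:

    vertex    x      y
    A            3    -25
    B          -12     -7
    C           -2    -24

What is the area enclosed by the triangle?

37.5

Σ = (-321) + (274) + (122) = 75
Area = |Σ|/2 = 37.5.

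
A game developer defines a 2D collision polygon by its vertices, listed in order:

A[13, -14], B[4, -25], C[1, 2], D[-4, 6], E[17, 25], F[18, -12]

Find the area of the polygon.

Apply Gauss's area formula: 2A = Σ (x_i·y_{i+1} − x_{i+1}·y_i), indices taken mod 6.
A→B: (13)(-25) − (4)(-14) = -269
B→C: (4)(2) − (1)(-25) = 33
C→D: (1)(6) − (-4)(2) = 14
D→E: (-4)(25) − (17)(6) = -202
E→F: (17)(-12) − (18)(25) = -654
F→A: (18)(-14) − (13)(-12) = -96
Σ = -1174
Area = |Σ|/2 = 587.

587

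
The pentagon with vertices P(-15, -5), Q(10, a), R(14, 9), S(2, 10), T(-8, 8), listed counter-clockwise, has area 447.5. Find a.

The doubled signed area Σ (x_i y_{i+1} − x_{i+1} y_i) is linear in a.
With a=0 it equals 518; the coefficient of a is -29 (from the two edges through Q).
So -29·a + 518 = 2·447.5 = 895 ⇒ a = -13.

-13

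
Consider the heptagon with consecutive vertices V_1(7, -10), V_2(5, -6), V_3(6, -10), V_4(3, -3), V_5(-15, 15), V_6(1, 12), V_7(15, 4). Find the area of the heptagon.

Apply the shoelace formula: 2A = Σ (x_i·y_{i+1} − x_{i+1}·y_i), indices taken mod 7.
Σ = (8) + (-14) + (12) + (0) + (-195) + (-176) + (-178) = -543
Area = |Σ|/2 = 271.5.

271.5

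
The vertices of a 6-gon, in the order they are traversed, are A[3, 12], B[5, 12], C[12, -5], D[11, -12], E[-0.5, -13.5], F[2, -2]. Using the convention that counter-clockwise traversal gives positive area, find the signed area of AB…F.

Σ = (-24) + (-169) + (-89) + (-154.5) + (28) + (30) = -378.5
Signed area = Σ/2 = -189.25 (negative ⇒ clockwise traversal).

-189.25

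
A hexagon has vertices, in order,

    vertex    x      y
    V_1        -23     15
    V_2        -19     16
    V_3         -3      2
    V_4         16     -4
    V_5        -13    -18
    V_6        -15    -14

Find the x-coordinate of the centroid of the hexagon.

Apply Gauss's area formula. First the cross-terms c_i = x_i·y_{i+1} − x_{i+1}·y_i:
  -83, 10, -20, -340, -88, -547  ⇒  2A = -1068, A = -534.
Then Σ (x_i + x_{i+1})·c_i = 25236, so x̄ = 25236 / (6·(-534)) = -701/89.

-701/89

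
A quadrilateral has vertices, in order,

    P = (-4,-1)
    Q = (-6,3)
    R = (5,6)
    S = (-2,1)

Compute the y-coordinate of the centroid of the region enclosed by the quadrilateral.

188/69

Apply the shoelace formula. First the cross-terms c_i = x_i·y_{i+1} − x_{i+1}·y_i:
  -18, -51, 17, 6  ⇒  2A = -46, A = -23.
Then Σ (y_i + y_{i+1})·c_i = -376, so ȳ = -376 / (6·(-23)) = 188/69.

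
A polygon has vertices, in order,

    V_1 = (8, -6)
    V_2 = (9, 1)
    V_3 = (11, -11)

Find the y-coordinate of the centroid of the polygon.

-16/3

Apply Gauss's area formula. First the cross-terms c_i = x_i·y_{i+1} − x_{i+1}·y_i:
  62, -110, 22  ⇒  2A = -26, A = -13.
Then Σ (y_i + y_{i+1})·c_i = 416, so ȳ = 416 / (6·(-13)) = -16/3.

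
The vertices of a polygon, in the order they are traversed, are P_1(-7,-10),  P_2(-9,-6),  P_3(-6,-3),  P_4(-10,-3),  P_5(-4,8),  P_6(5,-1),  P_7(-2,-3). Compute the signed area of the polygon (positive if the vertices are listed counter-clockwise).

-107.5

Apply the surveyor's formula: 2A = Σ (x_i·y_{i+1} − x_{i+1}·y_i), indices taken mod 7.
Cross-terms: -48, -9, -12, -92, -36, -17, -1  ⇒  Σ = -215
Signed area = Σ/2 = -107.5 (negative ⇒ clockwise traversal).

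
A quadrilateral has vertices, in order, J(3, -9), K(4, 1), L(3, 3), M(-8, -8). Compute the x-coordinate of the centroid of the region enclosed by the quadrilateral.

Apply the surveyor's formula. First the cross-terms c_i = x_i·y_{i+1} − x_{i+1}·y_i:
  39, 9, 0, 96  ⇒  2A = 144, A = 72.
Then Σ (x_i + x_{i+1})·c_i = -144, so x̄ = -144 / (6·72) = -1/3.

-1/3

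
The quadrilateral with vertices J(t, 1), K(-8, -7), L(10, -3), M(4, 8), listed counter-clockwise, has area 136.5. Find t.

The doubled signed area Σ (x_i y_{i+1} − x_{i+1} y_i) is linear in t.
With t=0 it equals 198; the coefficient of t is -15 (from the two edges through J).
So -15·t + 198 = 2·136.5 = 273 ⇒ t = -5.

-5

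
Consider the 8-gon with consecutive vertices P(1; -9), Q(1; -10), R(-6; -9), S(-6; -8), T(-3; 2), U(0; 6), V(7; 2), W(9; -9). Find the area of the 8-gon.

162.5

Apply the surveyor's formula: 2A = Σ (x_i·y_{i+1} − x_{i+1}·y_i), indices taken mod 8.
Cross-terms: -1, -69, -6, -36, -18, -42, -81, -72  ⇒  Σ = -325
Area = |Σ|/2 = 162.5.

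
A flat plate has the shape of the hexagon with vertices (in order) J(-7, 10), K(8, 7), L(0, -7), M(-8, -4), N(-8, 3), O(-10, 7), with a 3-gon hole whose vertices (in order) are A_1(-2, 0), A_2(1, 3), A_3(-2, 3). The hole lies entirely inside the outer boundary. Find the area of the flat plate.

182.5

Outer boundary:
Apply the surveyor's formula: 2A = Σ (x_i·y_{i+1} − x_{i+1}·y_i), indices taken mod 6.
Cross-terms: -129, -56, -56, -56, -26, -51  ⇒  Σ = -374
Area = |Σ|/2 = 187.
Hole:
Σ = (-6) + (9) + (6) = 9
Area = |Σ|/2 = 4.5.
Net area = 187 − 4.5 = 182.5.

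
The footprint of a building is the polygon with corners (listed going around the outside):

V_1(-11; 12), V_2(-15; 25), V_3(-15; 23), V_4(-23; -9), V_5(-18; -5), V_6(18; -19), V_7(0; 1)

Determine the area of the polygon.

506.5

Apply the shoelace (surveyor's) formula: 2A = Σ (x_i·y_{i+1} − x_{i+1}·y_i), indices taken mod 7.
V_1→V_2: (-11)(25) − (-15)(12) = -95
V_2→V_3: (-15)(23) − (-15)(25) = 30
V_3→V_4: (-15)(-9) − (-23)(23) = 664
V_4→V_5: (-23)(-5) − (-18)(-9) = -47
V_5→V_6: (-18)(-19) − (18)(-5) = 432
V_6→V_7: (18)(1) − (0)(-19) = 18
V_7→V_1: (0)(12) − (-11)(1) = 11
Σ = 1013
Area = |Σ|/2 = 506.5.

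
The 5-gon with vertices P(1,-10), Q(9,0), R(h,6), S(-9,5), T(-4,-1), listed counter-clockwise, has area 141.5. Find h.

3

Write out the shoelace sum; only the two edges meeting at R involve h:
2·Area = [(9·6 − h·0) + (h·5 − (-9)·6)] + 160
       = 5·h + 268 = 283
⇒ h = 3.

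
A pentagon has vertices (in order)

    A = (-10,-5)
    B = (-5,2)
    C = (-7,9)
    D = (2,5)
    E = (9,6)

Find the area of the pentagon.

73.5

Apply the surveyor's formula: 2A = Σ (x_i·y_{i+1} − x_{i+1}·y_i), indices taken mod 5.
Σ = (-45) + (-31) + (-53) + (-33) + (15) = -147
Area = |Σ|/2 = 73.5.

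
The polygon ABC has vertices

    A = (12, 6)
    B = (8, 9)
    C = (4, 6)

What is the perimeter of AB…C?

|AB| = √((-4)² + (3)²) = √25 = 5
|BC| = √((-4)² + (-3)²) = √25 = 5
|CA| = √((8)² + (0)²) = √64 = 8
Perimeter = 5 + 5 + 8 = 18.

18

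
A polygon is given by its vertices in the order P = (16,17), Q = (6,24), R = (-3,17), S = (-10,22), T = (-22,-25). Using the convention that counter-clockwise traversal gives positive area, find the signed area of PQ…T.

660

Apply the shoelace formula: 2A = Σ (x_i·y_{i+1} − x_{i+1}·y_i), indices taken mod 5.
Σ = (282) + (174) + (104) + (734) + (26) = 1320
Signed area = Σ/2 = 660 (positive ⇒ counter-clockwise traversal).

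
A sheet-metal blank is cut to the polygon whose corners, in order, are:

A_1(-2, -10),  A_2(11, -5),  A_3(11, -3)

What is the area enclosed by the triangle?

Σ = (120) + (22) + (-116) = 26
Area = |Σ|/2 = 13.

13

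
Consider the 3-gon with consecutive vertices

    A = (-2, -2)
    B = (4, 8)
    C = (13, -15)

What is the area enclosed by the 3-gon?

114

Apply the shoelace (surveyor's) formula: 2A = Σ (x_i·y_{i+1} − x_{i+1}·y_i), indices taken mod 3.
Cross-terms: -8, -164, -56  ⇒  Σ = -228
Area = |Σ|/2 = 114.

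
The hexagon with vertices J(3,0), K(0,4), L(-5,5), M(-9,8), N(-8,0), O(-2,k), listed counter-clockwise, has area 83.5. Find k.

-6

The doubled signed area Σ (x_i y_{i+1} − x_{i+1} y_i) is linear in k.
With k=0 it equals 101; the coefficient of k is -11 (from the two edges through O).
So -11·k + 101 = 2·83.5 = 167 ⇒ k = -6.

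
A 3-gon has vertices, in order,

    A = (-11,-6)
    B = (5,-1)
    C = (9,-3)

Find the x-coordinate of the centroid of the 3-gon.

1

Apply the shoelace formula. First the cross-terms c_i = x_i·y_{i+1} − x_{i+1}·y_i:
  41, -6, -87  ⇒  2A = -52, A = -26.
Then Σ (x_i + x_{i+1})·c_i = -156, so x̄ = -156 / (6·(-26)) = 1.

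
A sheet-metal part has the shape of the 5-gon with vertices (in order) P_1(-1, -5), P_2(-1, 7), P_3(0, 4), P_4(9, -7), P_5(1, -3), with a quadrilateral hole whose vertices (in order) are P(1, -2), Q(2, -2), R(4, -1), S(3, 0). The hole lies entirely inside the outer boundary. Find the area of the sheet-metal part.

37.5

Outer boundary:
Apply the shoelace formula: 2A = Σ (x_i·y_{i+1} − x_{i+1}·y_i), indices taken mod 5.
P_1→P_2: (-1)(7) − (-1)(-5) = -12
P_2→P_3: (-1)(4) − (0)(7) = -4
P_3→P_4: (0)(-7) − (9)(4) = -36
P_4→P_5: (9)(-3) − (1)(-7) = -20
P_5→P_1: (1)(-5) − (-1)(-3) = -8
Σ = -80
Area = |Σ|/2 = 40.
Hole:
Apply the shoelace (surveyor's) formula: 2A = Σ (x_i·y_{i+1} − x_{i+1}·y_i), indices taken mod 4.
Σ = (2) + (6) + (3) + (-6) = 5
Area = |Σ|/2 = 2.5.
Net area = 40 − 2.5 = 37.5.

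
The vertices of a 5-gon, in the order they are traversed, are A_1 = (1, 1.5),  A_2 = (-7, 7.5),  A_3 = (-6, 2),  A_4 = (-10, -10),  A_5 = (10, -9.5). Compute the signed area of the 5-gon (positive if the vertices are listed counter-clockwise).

Apply Gauss's area formula: 2A = Σ (x_i·y_{i+1} − x_{i+1}·y_i), indices taken mod 5.
A_1→A_2: (1)(7.5) − (-7)(1.5) = 18
A_2→A_3: (-7)(2) − (-6)(7.5) = 31
A_3→A_4: (-6)(-10) − (-10)(2) = 80
A_4→A_5: (-10)(-9.5) − (10)(-10) = 195
A_5→A_1: (10)(1.5) − (1)(-9.5) = 24.5
Σ = 348.5
Signed area = Σ/2 = 174.25 (positive ⇒ counter-clockwise traversal).

174.25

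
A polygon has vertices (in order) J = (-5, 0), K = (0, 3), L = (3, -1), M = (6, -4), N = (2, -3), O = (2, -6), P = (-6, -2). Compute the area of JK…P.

48

Σ = (-15) + (-9) + (-6) + (-10) + (-6) + (-40) + (-10) = -96
Area = |Σ|/2 = 48.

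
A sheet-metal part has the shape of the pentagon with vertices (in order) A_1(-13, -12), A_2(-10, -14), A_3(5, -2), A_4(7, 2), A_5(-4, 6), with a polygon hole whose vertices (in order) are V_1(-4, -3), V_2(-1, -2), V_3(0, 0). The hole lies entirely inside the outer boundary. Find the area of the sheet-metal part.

Outer boundary:
Cross-terms: 62, 90, 24, 50, 126  ⇒  Σ = 352
Area = |Σ|/2 = 176.
Hole:
Apply the shoelace (surveyor's) formula: 2A = Σ (x_i·y_{i+1} − x_{i+1}·y_i), indices taken mod 3.
V_1→V_2: (-4)(-2) − (-1)(-3) = 5
V_2→V_3: (-1)(0) − (0)(-2) = 0
V_3→V_1: (0)(-3) − (-4)(0) = 0
Σ = 5
Area = |Σ|/2 = 2.5.
Net area = 176 − 2.5 = 173.5.

173.5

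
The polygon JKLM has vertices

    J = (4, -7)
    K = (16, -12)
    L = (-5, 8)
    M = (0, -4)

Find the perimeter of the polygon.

|JK| = √((12)² + (-5)²) = √169 = 13
|KL| = √((-21)² + (20)²) = √841 = 29
|LM| = √((5)² + (-12)²) = √169 = 13
|MJ| = √((4)² + (-3)²) = √25 = 5
Perimeter = 13 + 29 + 13 + 5 = 60.

60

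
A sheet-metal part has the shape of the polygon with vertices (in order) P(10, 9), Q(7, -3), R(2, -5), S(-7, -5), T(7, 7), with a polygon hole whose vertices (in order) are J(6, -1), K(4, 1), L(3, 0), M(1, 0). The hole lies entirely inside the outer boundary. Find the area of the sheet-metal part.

Outer boundary:
Apply the shoelace (surveyor's) formula: 2A = Σ (x_i·y_{i+1} − x_{i+1}·y_i), indices taken mod 5.
Cross-terms: -93, -29, -45, -14, -7  ⇒  Σ = -188
Area = |Σ|/2 = 94.
Hole:
J→K: (6)(1) − (4)(-1) = 10
K→L: (4)(0) − (3)(1) = -3
L→M: (3)(0) − (1)(0) = 0
M→J: (1)(-1) − (6)(0) = -1
Σ = 6
Area = |Σ|/2 = 3.
Net area = 94 − 3 = 91.

91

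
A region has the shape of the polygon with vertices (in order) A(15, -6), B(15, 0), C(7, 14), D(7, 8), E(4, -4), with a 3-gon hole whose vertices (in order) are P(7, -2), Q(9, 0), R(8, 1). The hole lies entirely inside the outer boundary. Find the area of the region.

115

Outer boundary:
Cross-terms: 90, 210, -42, -60, 36  ⇒  Σ = 234
Area = |Σ|/2 = 117.
Hole:
Apply Gauss's area formula: 2A = Σ (x_i·y_{i+1} − x_{i+1}·y_i), indices taken mod 3.
Σ = (18) + (9) + (-23) = 4
Area = |Σ|/2 = 2.
Net area = 117 − 2 = 115.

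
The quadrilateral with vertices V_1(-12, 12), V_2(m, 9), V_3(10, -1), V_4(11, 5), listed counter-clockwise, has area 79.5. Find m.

-8

The doubled signed area Σ (x_i y_{i+1} − x_{i+1} y_i) is linear in m.
With m=0 it equals 55; the coefficient of m is -13 (from the two edges through V_2).
So -13·m + 55 = 2·79.5 = 159 ⇒ m = -8.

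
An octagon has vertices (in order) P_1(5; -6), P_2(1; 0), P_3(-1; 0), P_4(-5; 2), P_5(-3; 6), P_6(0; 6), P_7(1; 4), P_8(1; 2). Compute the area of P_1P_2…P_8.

Σ = (6) + (0) + (-2) + (-24) + (-18) + (-6) + (-2) + (-16) = -62
Area = |Σ|/2 = 31.

31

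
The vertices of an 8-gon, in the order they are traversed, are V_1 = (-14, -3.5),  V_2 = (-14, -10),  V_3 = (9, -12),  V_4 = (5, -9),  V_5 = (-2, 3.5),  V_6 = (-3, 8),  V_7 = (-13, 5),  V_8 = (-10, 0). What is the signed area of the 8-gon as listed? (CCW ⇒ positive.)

248

Apply the shoelace formula: 2A = Σ (x_i·y_{i+1} − x_{i+1}·y_i), indices taken mod 8.
Σ = (91) + (258) + (-21) + (-0.5) + (-5.5) + (89) + (50) + (35) = 496
Signed area = Σ/2 = 248 (positive ⇒ counter-clockwise traversal).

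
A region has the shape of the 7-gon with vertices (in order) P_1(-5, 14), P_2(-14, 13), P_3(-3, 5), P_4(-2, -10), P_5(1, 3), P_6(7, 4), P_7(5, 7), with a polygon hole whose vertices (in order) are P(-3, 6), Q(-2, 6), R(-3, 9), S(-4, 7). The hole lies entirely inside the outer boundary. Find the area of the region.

127.5

Outer boundary:
Apply the surveyor's formula: 2A = Σ (x_i·y_{i+1} − x_{i+1}·y_i), indices taken mod 7.
Cross-terms: 131, -31, 40, 4, -17, 29, 105  ⇒  Σ = 261
Area = |Σ|/2 = 130.5.
Hole:
Apply Gauss's area formula: 2A = Σ (x_i·y_{i+1} − x_{i+1}·y_i), indices taken mod 4.
Cross-terms: -6, 0, 15, -3  ⇒  Σ = 6
Area = |Σ|/2 = 3.
Net area = 130.5 − 3 = 127.5.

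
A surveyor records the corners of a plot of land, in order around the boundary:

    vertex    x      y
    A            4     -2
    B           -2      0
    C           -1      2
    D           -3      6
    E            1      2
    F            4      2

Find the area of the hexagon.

21

Apply the surveyor's formula: 2A = Σ (x_i·y_{i+1} − x_{i+1}·y_i), indices taken mod 6.
Cross-terms: -4, -4, 0, -12, -6, -16  ⇒  Σ = -42
Area = |Σ|/2 = 21.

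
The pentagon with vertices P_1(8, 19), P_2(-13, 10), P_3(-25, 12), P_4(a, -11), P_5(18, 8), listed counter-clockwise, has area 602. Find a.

-8

The doubled signed area Σ (x_i y_{i+1} − x_{i+1} y_i) is linear in a.
With a=0 it equals 1172; the coefficient of a is -4 (from the two edges through P_4).
So -4·a + 1172 = 2·602 = 1204 ⇒ a = -8.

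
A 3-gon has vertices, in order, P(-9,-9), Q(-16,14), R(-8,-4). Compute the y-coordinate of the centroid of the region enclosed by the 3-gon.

1/3

Apply the shoelace formula. First the cross-terms c_i = x_i·y_{i+1} − x_{i+1}·y_i:
  -270, 176, 36  ⇒  2A = -58, A = -29.
Then Σ (y_i + y_{i+1})·c_i = -58, so ȳ = -58 / (6·(-29)) = 1/3.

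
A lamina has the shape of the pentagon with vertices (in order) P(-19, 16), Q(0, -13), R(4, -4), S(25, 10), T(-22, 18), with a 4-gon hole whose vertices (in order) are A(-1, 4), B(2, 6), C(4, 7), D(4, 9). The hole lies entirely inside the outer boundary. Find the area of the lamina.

Outer boundary:
Apply the shoelace (surveyor's) formula: 2A = Σ (x_i·y_{i+1} − x_{i+1}·y_i), indices taken mod 5.
Σ = (247) + (52) + (140) + (670) + (-10) = 1099
Area = |Σ|/2 = 549.5.
Hole:
Apply the shoelace (surveyor's) formula: 2A = Σ (x_i·y_{i+1} − x_{i+1}·y_i), indices taken mod 4.
Σ = (-14) + (-10) + (8) + (25) = 9
Area = |Σ|/2 = 4.5.
Net area = 549.5 − 4.5 = 545.

545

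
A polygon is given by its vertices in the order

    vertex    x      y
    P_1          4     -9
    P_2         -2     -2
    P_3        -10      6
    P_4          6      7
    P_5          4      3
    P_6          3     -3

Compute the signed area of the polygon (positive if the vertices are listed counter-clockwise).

-105

Apply the shoelace (surveyor's) formula: 2A = Σ (x_i·y_{i+1} − x_{i+1}·y_i), indices taken mod 6.
Cross-terms: -26, -32, -106, -10, -21, -15  ⇒  Σ = -210
Signed area = Σ/2 = -105 (negative ⇒ clockwise traversal).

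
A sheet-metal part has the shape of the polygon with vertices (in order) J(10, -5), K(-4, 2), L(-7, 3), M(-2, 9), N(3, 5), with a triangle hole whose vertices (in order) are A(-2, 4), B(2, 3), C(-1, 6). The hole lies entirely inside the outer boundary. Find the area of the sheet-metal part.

74

Outer boundary:
Σ = (0) + (2) + (-57) + (-37) + (-65) = -157
Area = |Σ|/2 = 78.5.
Hole:
Cross-terms: -14, 15, 8  ⇒  Σ = 9
Area = |Σ|/2 = 4.5.
Net area = 78.5 − 4.5 = 74.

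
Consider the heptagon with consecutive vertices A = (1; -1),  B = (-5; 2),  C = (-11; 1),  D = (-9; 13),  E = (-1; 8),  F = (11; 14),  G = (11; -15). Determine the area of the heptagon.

298

Apply Gauss's area formula: 2A = Σ (x_i·y_{i+1} − x_{i+1}·y_i), indices taken mod 7.
Cross-terms: -3, 17, -134, -59, -102, -319, 4  ⇒  Σ = -596
Area = |Σ|/2 = 298.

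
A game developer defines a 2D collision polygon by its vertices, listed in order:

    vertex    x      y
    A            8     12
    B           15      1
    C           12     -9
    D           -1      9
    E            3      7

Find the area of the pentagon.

A→B: (8)(1) − (15)(12) = -172
B→C: (15)(-9) − (12)(1) = -147
C→D: (12)(9) − (-1)(-9) = 99
D→E: (-1)(7) − (3)(9) = -34
E→A: (3)(12) − (8)(7) = -20
Σ = -274
Area = |Σ|/2 = 137.

137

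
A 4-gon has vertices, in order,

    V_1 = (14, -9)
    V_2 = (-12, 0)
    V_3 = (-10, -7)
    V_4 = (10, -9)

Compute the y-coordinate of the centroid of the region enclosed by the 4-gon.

-706/129

Apply the surveyor's formula. First the cross-terms c_i = x_i·y_{i+1} − x_{i+1}·y_i:
  -108, 84, 160, 36  ⇒  2A = 172, A = 86.
Then Σ (y_i + y_{i+1})·c_i = -2824, so ȳ = -2824 / (6·86) = -706/129.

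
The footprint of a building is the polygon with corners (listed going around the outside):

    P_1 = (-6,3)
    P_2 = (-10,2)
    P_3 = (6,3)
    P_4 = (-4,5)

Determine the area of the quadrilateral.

Apply the shoelace (surveyor's) formula: 2A = Σ (x_i·y_{i+1} − x_{i+1}·y_i), indices taken mod 4.
Σ = (18) + (-42) + (42) + (18) = 36
Area = |Σ|/2 = 18.

18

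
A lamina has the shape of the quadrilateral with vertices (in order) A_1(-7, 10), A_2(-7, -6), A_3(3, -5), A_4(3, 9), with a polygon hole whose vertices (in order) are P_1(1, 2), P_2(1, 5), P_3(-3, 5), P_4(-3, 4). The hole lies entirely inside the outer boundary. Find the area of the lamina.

Outer boundary:
Apply the shoelace (surveyor's) formula: 2A = Σ (x_i·y_{i+1} − x_{i+1}·y_i), indices taken mod 4.
Cross-terms: 112, 53, 42, 93  ⇒  Σ = 300
Area = |Σ|/2 = 150.
Hole:
Apply the shoelace (surveyor's) formula: 2A = Σ (x_i·y_{i+1} − x_{i+1}·y_i), indices taken mod 4.
Σ = (3) + (20) + (3) + (-10) = 16
Area = |Σ|/2 = 8.
Net area = 150 − 8 = 142.

142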